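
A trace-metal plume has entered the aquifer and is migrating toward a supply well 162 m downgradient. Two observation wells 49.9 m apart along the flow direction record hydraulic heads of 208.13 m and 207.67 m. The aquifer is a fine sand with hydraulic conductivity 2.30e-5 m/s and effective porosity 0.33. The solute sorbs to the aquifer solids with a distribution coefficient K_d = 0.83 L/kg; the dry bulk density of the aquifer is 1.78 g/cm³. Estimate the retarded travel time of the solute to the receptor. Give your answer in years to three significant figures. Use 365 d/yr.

43.8 years

Hydraulic gradient i = (208.13 − 207.67) / 49.9 = 0.46 / 49.9 = 0.009218
K = 2.30e-5 m/s × 86400 s/d = 1.987 m/d
Darcy flux q = K·i = 1.987 × 0.009218 = 0.01832 m/d
v_s = q/n_e = 0.01832/0.33 = 0.05551 m/d
Retardation R = 1 + ρ_b·K_d/n = 1 + 1.78×0.83/0.33 = 5.477
Contaminant velocity v_c = v/R = 0.05551/5.477 = 0.01014 m/d
t = L/v_c = 162/0.01014 = 15980 d
   = 15980/365 = 43.8 yr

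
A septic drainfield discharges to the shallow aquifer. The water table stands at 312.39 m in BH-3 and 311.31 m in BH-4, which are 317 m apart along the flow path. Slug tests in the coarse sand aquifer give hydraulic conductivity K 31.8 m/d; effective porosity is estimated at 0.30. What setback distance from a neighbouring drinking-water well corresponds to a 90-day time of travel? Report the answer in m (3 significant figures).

Hydraulic gradient i = (312.39 − 311.31) / 317 = 1.08 / 317 = 0.003407
Specific discharge q = 31.8 × 0.003407 = 0.1083 m/d
v = Ki/n = 31.8·0.003407/0.30 = 0.3611 m/d
L = v × T = 0.3611 × 90 = 32.50 m

32.5 m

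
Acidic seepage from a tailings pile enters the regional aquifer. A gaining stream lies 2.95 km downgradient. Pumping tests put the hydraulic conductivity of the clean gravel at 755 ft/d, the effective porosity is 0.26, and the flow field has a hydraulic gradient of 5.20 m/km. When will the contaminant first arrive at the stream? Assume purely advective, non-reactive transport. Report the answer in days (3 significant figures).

641 days

K = 755 ft/d × 0.3048 = 230.1 m/d
q = Ki = 230.1 × 0.0052 = 1.197 m/d
v_s = q/n_e = 1.197/0.26 = 4.602 m/d
L = 2.95 km = 2950 m
t = L / v = 2950 / 4.602 = 641.0 d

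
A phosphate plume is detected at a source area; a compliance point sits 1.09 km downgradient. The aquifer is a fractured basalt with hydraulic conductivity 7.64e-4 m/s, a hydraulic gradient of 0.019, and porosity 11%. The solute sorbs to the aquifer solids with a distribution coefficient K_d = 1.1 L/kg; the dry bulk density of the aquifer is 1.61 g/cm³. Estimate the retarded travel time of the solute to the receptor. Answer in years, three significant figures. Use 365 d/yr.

K = 7.64e-4 m/s × 86400 s/d = 66.01 m/d
Darcy flux q = K·i = 66.01 × 0.019 = 1.254 m/d
v = Ki/n = 66.01·0.019/0.11 = 11.40 m/d
Retardation R = 1 + ρ_b·K_d/n = 1 + 1.61×1.1/0.11 = 17.10
Contaminant velocity v_c = v/R = 11.40/17.10 = 0.6668 m/d
L = 1.09 km = 1090 m
t = L/v_c = 1090/0.6668 = 1635 d
   = 1635/365 = 4.48 yr

4.48 years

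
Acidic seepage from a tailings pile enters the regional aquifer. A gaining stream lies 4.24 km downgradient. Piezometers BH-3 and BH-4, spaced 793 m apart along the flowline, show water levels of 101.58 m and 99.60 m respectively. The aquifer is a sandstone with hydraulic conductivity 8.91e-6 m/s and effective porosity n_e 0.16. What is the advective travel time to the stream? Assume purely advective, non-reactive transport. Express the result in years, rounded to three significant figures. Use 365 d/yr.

Hydraulic gradient i = (101.58 − 99.60) / 793 = 1.98 / 793 = 0.002497
K = 8.91e-6 m/s × 86400 s/d = 0.7698 m/d
Darcy flux q = K·i = 0.7698 × 0.002497 = 0.001922 m/d
v = Ki/n = 0.7698·0.002497/0.16 = 0.01201 m/d
L = 4.24 km = 4240 m
t = L / v = 4240 / 0.01201 = 352900 d
   = 352900 / 365 = 967 yr

967 years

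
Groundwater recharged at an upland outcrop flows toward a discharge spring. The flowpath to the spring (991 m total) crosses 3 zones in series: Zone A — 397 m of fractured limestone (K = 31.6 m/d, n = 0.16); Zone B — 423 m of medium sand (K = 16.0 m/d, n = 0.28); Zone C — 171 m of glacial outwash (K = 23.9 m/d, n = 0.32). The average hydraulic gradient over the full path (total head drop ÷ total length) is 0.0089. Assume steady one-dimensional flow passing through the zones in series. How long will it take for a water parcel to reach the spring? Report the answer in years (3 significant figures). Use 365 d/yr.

3.39 years

For zones in series the flux q is common to all zones; the equivalent conductivity is the harmonic (thickness-weighted) mean, K_eq = L_total / Σ(L_j/K_j).
Σ(L/K) = 397/31.6 + 423/16.0 + 171/23.9 = 12.56 + 26.44 + 7.155 = 46.16 d
K_eq = L_total / Σ(L/K) = 991 / 46.16 = 21.47 m/d
q = K_eq · i = 21.47 × 0.0089 = 0.1911 m/d (same in every zone)
Zone A: v = q/n = 0.1911/0.16 = 1.194 m/d → t_A = 397/1.194 = 332.4 d
Zone B: v = q/n = 0.1911/0.28 = 0.6825 m/d → t_B = 423/0.6825 = 619.8 d
Zone C: v = q/n = 0.1911/0.32 = 0.5972 m/d → t_C = 171/0.5972 = 286.4 d
Total t = 332.4 + 619.8 + 286.4 = 1239 d
   = 1239 / 365 = 3.39 yr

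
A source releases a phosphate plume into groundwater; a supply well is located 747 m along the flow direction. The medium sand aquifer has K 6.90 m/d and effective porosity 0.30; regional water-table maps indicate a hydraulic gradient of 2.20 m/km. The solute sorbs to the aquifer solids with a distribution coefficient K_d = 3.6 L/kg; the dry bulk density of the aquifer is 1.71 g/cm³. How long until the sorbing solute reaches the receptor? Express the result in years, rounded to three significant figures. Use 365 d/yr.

Specific discharge q = 6.90 × 0.0022 = 0.01518 m/d
v = Ki/n = 6.90·0.0022/0.30 = 0.05060 m/d
Retardation R = 1 + ρ_b·K_d/n = 1 + 1.71×3.6/0.30 = 21.52
Contaminant velocity v_c = v/R = 0.05060/21.52 = 0.002351 m/d
t = L/v_c = 747/0.002351 = 317700 d
   = 317700/365 = 870 yr

870 years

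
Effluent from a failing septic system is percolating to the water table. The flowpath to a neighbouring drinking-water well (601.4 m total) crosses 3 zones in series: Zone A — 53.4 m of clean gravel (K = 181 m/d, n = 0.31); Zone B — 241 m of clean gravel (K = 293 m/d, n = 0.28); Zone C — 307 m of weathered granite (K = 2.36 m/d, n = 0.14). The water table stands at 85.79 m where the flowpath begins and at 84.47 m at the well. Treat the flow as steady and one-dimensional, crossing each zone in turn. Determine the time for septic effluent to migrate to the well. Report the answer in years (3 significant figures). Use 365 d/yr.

Total head drop ΔH = 85.79 − 84.47 = 1.32 m
Continuity: the same q passes through each zone, so ΔH = q·Σ(L_j/K_j) — the zones act as resistances in series.
Σ(L/K) = 53.4/181 + 241/293 + 307/2.36 = 0.2950 + 0.8225 + 130.1 = 131.2 d
q = ΔH / Σ(L/K) = 1.32 / 131.2 = 0.01006 m/d (same in every zone)
Zone A: v = q/n = 0.01006/0.31 = 0.03245 m/d → t_A = 53.4/0.03245 = 1645 d
Zone B: v = q/n = 0.01006/0.28 = 0.03593 m/d → t_B = 241/0.03593 = 6707 d
Zone C: v = q/n = 0.01006/0.14 = 0.07186 m/d → t_C = 307/0.07186 = 4272 d
Total t = 1645 + 6707 + 4272 = 12620 d
   = 12620 / 365 = 34.6 yr

34.6 years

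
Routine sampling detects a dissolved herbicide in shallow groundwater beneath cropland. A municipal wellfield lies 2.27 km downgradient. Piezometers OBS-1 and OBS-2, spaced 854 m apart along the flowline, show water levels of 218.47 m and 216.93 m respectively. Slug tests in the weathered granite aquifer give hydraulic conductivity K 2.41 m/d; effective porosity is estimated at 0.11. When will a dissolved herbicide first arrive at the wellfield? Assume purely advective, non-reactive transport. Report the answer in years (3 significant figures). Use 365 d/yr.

Hydraulic gradient i = (218.47 − 216.93) / 854 = 1.54 / 854 = 0.001803
Specific discharge q = 2.41 × 0.001803 = 0.004346 m/d
Average linear velocity = 0.004346 / 0.11 = 0.03951 m/d
L = 2.27 km = 2270 m
t = L / v = 2270 / 0.03951 = 57460 d
   = 57460 / 365 = 157 yr

157 years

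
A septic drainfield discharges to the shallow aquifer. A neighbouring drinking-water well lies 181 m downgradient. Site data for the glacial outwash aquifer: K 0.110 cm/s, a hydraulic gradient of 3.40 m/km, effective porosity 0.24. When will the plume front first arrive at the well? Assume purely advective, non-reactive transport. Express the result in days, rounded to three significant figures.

K = 0.110 cm/s × 864 = 95.04 m/d
Specific discharge q = 95.04 × 0.0034 = 0.3231 m/d
Average linear velocity = 0.3231 / 0.24 = 1.346 m/d
t = L / v = 181 / 1.346 = 134.4 d

134 days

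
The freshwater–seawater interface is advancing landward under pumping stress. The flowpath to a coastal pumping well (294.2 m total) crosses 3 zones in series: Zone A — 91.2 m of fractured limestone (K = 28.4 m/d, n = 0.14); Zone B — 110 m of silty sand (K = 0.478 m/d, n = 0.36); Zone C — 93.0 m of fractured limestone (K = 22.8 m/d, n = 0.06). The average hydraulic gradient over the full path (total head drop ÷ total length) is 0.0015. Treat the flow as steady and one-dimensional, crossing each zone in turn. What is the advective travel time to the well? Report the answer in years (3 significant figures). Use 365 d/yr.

85.4 years

Steady 1-D flow in series ⇒ the Darcy flux q is identical in every zone and the zone head losses add (resistances L/K in series).
Σ(L/K) = 91.2/28.4 + 110/0.478 + 93.0/22.8 = 3.211 + 230.1 + 4.079 = 237.4 d
K_eq = L_total / Σ(L/K) = 294.2 / 237.4 = 1.239 m/d
q = K_eq · i = 1.239 × 0.0015 = 0.001859 m/d (same in every zone)
Zone A: v = q/n = 0.001859/0.14 = 0.01328 m/d → t_A = 91.2/0.01328 = 6869 d
Zone B: v = q/n = 0.001859/0.36 = 0.005163 m/d → t_B = 110/0.005163 = 21300 d
Zone C: v = q/n = 0.001859/0.06 = 0.03098 m/d → t_C = 93.0/0.03098 = 3002 d
Total t = 6869 + 21300 + 3002 = 31180 d
   = 31180 / 365 = 85.4 yr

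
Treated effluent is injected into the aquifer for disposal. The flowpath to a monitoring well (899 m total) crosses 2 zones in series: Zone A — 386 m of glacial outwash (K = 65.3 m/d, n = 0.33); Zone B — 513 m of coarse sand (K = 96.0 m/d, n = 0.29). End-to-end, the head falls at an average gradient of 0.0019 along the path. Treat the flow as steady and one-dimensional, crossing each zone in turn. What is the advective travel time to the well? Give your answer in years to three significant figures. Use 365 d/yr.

Continuity: the same q passes through each zone, so ΔH = q·Σ(L_j/K_j) — the zones act as resistances in series.
Σ(L/K) = 386/65.3 + 513/96.0 = 5.911 + 5.344 = 11.25 d
K_eq = L_total / Σ(L/K) = 899 / 11.25 = 79.88 m/d
q = K_eq · i = 79.88 × 0.0019 = 0.1518 m/d (same in every zone)
Zone A: v = q/n = 0.1518/0.33 = 0.4599 m/d → t_A = 386/0.4599 = 839.3 d
Zone B: v = q/n = 0.1518/0.29 = 0.5233 m/d → t_B = 513/0.5233 = 980.3 d
Total t = 839.3 + 980.3 = 1820 d
   = 1820 / 365 = 4.99 yr

4.99 years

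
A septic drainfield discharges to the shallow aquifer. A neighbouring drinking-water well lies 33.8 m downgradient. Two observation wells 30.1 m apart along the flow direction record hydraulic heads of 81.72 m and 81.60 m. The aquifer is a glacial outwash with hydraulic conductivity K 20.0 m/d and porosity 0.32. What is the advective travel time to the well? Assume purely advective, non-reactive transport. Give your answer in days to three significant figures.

Hydraulic gradient i = (81.72 − 81.60) / 30.1 = 0.12 / 30.1 = 0.003987
Darcy flux q = K·i = 20.0 × 0.003987 = 0.07973 m/d
v = Ki/n = 20.0·0.003987/0.32 = 0.2492 m/d
t = L / v = 33.8 / 0.2492 = 135.7 d

136 days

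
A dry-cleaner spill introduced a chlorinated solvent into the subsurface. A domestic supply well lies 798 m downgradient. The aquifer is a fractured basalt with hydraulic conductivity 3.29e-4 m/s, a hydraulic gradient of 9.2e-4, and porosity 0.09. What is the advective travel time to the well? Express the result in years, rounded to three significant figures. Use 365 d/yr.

K = 3.29e-4 m/s × 86400 s/d = 28.43 m/d
q = Ki = 28.43 × 9.2e-4 = 0.02615 m/d
Average linear velocity = 0.02615 / 0.09 = 0.2906 m/d
t = L / v = 798 / 0.2906 = 2746 d
   = 2746 / 365 = 7.52 yr

7.52 years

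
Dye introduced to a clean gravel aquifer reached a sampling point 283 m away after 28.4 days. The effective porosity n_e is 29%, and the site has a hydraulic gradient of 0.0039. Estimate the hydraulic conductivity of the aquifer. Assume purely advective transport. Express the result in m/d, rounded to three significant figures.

741 m/d

v = L / t = 283 / 28.4 = 9.965 m/d
K = v · n / i = 9.965 × 0.29 / 0.0039 = 741 m/d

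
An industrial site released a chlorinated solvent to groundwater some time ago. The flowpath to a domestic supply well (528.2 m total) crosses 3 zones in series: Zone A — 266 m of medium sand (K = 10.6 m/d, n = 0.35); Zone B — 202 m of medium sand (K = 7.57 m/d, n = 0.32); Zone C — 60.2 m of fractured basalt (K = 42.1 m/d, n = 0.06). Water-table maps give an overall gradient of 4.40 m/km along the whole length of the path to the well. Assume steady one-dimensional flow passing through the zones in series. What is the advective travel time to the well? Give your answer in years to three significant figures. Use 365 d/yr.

10.1 years

Steady 1-D flow in series ⇒ the Darcy flux q is identical in every zone and the zone head losses add (resistances L/K in series).
Σ(L/K) = 266/10.6 + 202/7.57 + 60.2/42.1 = 25.09 + 26.68 + 1.430 = 53.21 d
K_eq = L_total / Σ(L/K) = 528.2 / 53.21 = 9.927 m/d
q = K_eq · i = 9.927 × 0.0044 = 0.04368 m/d (same in every zone)
Zone A: v = q/n = 0.04368/0.35 = 0.1248 m/d → t_A = 266/0.1248 = 2131 d
Zone B: v = q/n = 0.04368/0.32 = 0.1365 m/d → t_B = 202/0.1365 = 1480 d
Zone C: v = q/n = 0.04368/0.06 = 0.7280 m/d → t_C = 60.2/0.7280 = 82.69 d
Total t = 2131 + 1480 + 82.69 = 3694 d
   = 3694 / 365 = 10.1 yr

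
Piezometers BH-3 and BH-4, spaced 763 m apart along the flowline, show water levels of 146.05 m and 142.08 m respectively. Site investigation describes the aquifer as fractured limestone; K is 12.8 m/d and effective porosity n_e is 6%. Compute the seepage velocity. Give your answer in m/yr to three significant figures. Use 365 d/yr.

Hydraulic gradient i = (146.05 − 142.08) / 763 = 3.97 / 763 = 0.005203
q = Ki = 12.8 × 0.005203 = 0.06660 m/d
Average linear velocity = 0.06660 / 0.06 = 1.110 m/d
   = 1.110 × 365 = 405 m/yr

405 m/yr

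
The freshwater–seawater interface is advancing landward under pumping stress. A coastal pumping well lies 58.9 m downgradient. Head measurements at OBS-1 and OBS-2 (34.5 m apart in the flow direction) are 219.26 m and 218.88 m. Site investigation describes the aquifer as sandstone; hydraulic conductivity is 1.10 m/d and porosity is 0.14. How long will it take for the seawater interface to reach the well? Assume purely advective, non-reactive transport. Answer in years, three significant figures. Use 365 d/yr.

Hydraulic gradient i = (219.26 − 218.88) / 34.5 = 0.38 / 34.5 = 0.01101
Specific discharge q = 1.10 × 0.01101 = 0.01212 m/d
Seepage velocity v = q / n = 0.01212 / 0.14 = 0.08654 m/d
t = L / v = 58.9 / 0.08654 = 680.6 d
   = 680.6 / 365 = 1.86 yr

1.86 years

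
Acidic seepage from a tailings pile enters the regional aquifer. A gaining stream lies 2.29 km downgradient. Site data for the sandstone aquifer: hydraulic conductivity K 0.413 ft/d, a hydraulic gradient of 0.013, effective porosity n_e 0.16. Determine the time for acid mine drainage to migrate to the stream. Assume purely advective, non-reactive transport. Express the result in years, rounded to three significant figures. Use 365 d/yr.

613 years

K = 0.413 ft/d × 0.3048 = 0.1259 m/d
Specific discharge q = 0.1259 × 0.013 = 0.001636 m/d
v_s = q/n_e = 0.001636/0.16 = 0.01023 m/d
L = 2.29 km = 2290 m
t = L / v = 2290 / 0.01023 = 223900 d
   = 223900 / 365 = 613 yr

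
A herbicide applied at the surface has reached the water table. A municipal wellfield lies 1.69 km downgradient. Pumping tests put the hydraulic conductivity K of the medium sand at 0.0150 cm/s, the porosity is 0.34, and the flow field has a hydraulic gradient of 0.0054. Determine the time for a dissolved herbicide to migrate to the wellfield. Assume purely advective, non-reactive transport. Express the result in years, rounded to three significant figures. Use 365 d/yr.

K = 0.0150 cm/s × 864 = 12.96 m/d
Darcy flux q = K·i = 12.96 × 0.0054 = 0.06998 m/d
v_s = q/n_e = 0.06998/0.34 = 0.2058 m/d
L = 1.69 km = 1690 m
t = L / v = 1690 / 0.2058 = 8210 d
   = 8210 / 365 = 22.5 yr

22.5 years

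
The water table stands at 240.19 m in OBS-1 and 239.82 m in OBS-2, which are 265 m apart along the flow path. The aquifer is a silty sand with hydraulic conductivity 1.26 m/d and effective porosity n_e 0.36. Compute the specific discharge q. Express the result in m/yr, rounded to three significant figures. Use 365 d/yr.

0.642 m/yr

Hydraulic gradient i = (240.19 − 239.82) / 265 = 0.37 / 265 = 0.001396
Darcy flux q = K·i = 1.26 × 0.001396 = 0.001759 m/d
   = 0.001759 × 365 = 0.642 m/yr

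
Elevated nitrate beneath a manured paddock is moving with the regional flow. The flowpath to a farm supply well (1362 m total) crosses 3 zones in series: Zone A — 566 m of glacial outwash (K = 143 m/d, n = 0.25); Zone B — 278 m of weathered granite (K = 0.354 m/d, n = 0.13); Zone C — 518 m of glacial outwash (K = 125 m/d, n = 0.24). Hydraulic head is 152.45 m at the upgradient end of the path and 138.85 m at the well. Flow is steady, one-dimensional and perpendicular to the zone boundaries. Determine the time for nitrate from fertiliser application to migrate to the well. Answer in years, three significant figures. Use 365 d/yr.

Total head drop ΔH = 152.45 − 138.85 = 13.60 m
Continuity: the same q passes through each zone, so ΔH = q·Σ(L_j/K_j) — the zones act as resistances in series.
Σ(L/K) = 566/143 + 278/0.354 + 518/125 = 3.958 + 785.3 + 4.144 = 793.4 d
q = ΔH / Σ(L/K) = 13.60 / 793.4 = 0.01714 m/d (same in every zone)
Zone A: v = q/n = 0.01714/0.25 = 0.06856 m/d → t_A = 566/0.06856 = 8255 d
Zone B: v = q/n = 0.01714/0.13 = 0.1319 m/d → t_B = 278/0.1319 = 2108 d
Zone C: v = q/n = 0.01714/0.24 = 0.07142 m/d → t_C = 518/0.07142 = 7253 d
Total t = 8255 + 2108 + 7253 = 17620 d
   = 17620 / 365 = 48.3 yr

48.3 years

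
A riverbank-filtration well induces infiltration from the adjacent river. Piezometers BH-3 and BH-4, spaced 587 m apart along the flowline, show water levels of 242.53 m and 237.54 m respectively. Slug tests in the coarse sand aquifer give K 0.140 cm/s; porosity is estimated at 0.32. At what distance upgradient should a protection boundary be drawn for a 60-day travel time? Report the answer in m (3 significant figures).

193 m

Hydraulic gradient i = (242.53 − 237.54) / 587 = 4.99 / 587 = 0.008501
K = 0.140 cm/s × 864 = 121.0 m/d
q = Ki = 121.0 × 0.008501 = 1.028 m/d
v_s = q/n_e = 1.028/0.32 = 3.213 m/d
L = v × T = 3.213 × 60 = 192.8 m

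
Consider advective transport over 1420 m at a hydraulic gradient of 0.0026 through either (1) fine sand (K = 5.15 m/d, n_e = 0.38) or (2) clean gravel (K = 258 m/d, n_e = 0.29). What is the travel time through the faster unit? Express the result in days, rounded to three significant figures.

Unit 1 (fine sand): v = 5.15×0.0026/0.38 = 0.03524 m/d, t = 1420/0.03524 = 40300 d
Unit 2 (clean gravel): v = 258×0.0026/0.29 = 2.313 m/d, t = 1420/2.313 = 613.9 d
Faster unit: t = 614 d

614 days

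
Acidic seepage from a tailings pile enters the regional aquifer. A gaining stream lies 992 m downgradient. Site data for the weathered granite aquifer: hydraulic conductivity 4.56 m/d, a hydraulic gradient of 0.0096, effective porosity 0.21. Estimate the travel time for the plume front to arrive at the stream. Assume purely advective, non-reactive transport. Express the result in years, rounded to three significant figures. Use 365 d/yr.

Specific discharge q = 4.56 × 0.0096 = 0.04378 m/d
v = Ki/n = 4.56·0.0096/0.21 = 0.2085 m/d
t = L / v = 992 / 0.2085 = 4759 d
   = 4759 / 365 = 13.0 yr

13.0 years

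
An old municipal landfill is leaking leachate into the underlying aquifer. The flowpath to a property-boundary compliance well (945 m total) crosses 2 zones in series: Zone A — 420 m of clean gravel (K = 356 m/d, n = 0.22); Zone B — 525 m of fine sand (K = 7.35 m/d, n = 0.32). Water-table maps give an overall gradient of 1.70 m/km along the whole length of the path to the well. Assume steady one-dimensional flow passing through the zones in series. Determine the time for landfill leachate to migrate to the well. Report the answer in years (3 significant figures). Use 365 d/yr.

32.2 years

Continuity: the same q passes through each zone, so ΔH = q·Σ(L_j/K_j) — the zones act as resistances in series.
Σ(L/K) = 420/356 + 525/7.35 = 1.180 + 71.43 = 72.61 d
K_eq = L_total / Σ(L/K) = 945 / 72.61 = 13.02 m/d
q = K_eq · i = 13.02 × 0.0017 = 0.02213 m/d (same in every zone)
Zone A: v = q/n = 0.02213/0.22 = 0.1006 m/d → t_A = 420/0.1006 = 4176 d
Zone B: v = q/n = 0.02213/0.32 = 0.06914 m/d → t_B = 525/0.06914 = 7593 d
Total t = 4176 + 7593 = 11770 d
   = 11770 / 365 = 32.2 yr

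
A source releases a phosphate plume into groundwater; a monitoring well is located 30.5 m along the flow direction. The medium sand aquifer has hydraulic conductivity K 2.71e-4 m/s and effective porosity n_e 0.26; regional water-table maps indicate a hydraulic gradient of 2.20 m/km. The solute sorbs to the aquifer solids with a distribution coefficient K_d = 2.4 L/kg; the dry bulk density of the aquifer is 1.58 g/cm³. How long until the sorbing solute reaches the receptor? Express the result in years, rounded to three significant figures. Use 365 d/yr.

6.57 years

K = 2.71e-4 m/s × 86400 s/d = 23.41 m/d
q = Ki = 23.41 × 0.0022 = 0.05151 m/d
Seepage velocity v = q / n = 0.05151 / 0.26 = 0.1981 m/d
Retardation R = 1 + ρ_b·K_d/n = 1 + 1.58×2.4/0.26 = 15.58
Contaminant velocity v_c = v/R = 0.1981/15.58 = 0.01271 m/d
t = L/v_c = 30.5/0.01271 = 2399 d
   = 2399/365 = 6.57 yr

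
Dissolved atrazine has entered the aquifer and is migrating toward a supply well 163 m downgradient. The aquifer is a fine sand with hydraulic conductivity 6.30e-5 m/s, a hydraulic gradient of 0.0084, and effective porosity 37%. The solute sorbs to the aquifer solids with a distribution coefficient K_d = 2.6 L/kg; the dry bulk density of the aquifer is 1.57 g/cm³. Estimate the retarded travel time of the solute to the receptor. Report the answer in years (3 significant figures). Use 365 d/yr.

43.5 years

K = 6.30e-5 m/s × 86400 s/d = 5.443 m/d
q = Ki = 5.443 × 0.0084 = 0.04572 m/d
Average linear velocity = 0.04572 / 0.37 = 0.1236 m/d
Retardation R = 1 + ρ_b·K_d/n = 1 + 1.57×2.6/0.37 = 12.03
Contaminant velocity v_c = v/R = 0.1236/12.03 = 0.01027 m/d
t = L/v_c = 163/0.01027 = 15870 d
   = 15870/365 = 43.5 yr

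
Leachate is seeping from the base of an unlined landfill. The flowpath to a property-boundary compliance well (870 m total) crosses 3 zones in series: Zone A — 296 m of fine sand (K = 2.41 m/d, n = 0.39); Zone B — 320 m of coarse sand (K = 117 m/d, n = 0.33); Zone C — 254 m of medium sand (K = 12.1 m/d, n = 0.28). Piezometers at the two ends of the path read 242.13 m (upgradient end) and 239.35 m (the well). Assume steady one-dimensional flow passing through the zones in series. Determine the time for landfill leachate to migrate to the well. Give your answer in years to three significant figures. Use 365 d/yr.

42.2 years

Total head drop ΔH = 242.13 − 239.35 = 2.78 m
Steady 1-D flow in series ⇒ the Darcy flux q is identical in every zone and the zone head losses add (resistances L/K in series).
Σ(L/K) = 296/2.41 + 320/117 + 254/12.1 = 122.8 + 2.735 + 20.99 = 146.5 d
q = ΔH / Σ(L/K) = 2.78 / 146.5 = 0.01897 m/d (same in every zone)
Zone A: v = q/n = 0.01897/0.39 = 0.04864 m/d → t_A = 296/0.04864 = 6085 d
Zone B: v = q/n = 0.01897/0.33 = 0.05748 m/d → t_B = 320/0.05748 = 5567 d
Zone C: v = q/n = 0.01897/0.28 = 0.06775 m/d → t_C = 254/0.06775 = 3749 d
Total t = 6085 + 5567 + 3749 = 15400 d
   = 15400 / 365 = 42.2 yr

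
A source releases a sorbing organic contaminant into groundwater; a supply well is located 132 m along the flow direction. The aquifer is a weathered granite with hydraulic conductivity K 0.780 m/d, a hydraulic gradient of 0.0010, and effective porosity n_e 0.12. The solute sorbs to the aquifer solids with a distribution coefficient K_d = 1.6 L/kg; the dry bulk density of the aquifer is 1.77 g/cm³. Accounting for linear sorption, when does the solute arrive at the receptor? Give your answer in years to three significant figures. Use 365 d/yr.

1370 years

q = Ki = 0.780 × 0.0010 = 7.800e-4 m/d
v = Ki/n = 0.780·0.0010/0.12 = 0.006500 m/d
Retardation R = 1 + ρ_b·K_d/n = 1 + 1.77×1.6/0.12 = 24.60
Contaminant velocity v_c = v/R = 0.006500/24.60 = 2.642e-4 m/d
t = L/v_c = 132/2.642e-4 = 499600 d
   = 499600/365 = 1370 yr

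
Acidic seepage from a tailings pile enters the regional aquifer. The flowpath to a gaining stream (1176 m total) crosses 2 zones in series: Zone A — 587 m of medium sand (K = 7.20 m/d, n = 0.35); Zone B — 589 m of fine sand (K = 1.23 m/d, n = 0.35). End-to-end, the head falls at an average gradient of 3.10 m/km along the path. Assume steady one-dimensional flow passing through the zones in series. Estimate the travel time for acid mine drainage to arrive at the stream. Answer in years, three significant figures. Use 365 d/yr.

For zones in series the flux q is common to all zones; the equivalent conductivity is the harmonic (thickness-weighted) mean, K_eq = L_total / Σ(L_j/K_j).
Σ(L/K) = 587/7.20 + 589/1.23 = 81.53 + 478.9 = 560.4 d
K_eq = L_total / Σ(L/K) = 1176 / 560.4 = 2.099 m/d
q = K_eq · i = 2.099 × 0.0031 = 0.006505 m/d (same in every zone)
Zone A: v = q/n = 0.006505/0.35 = 0.01859 m/d → t_A = 587/0.01859 = 31580 d
Zone B: v = q/n = 0.006505/0.35 = 0.01859 m/d → t_B = 589/0.01859 = 31690 d
Total t = 31580 + 31690 = 63270 d
   = 63270 / 365 = 173 yr

173 years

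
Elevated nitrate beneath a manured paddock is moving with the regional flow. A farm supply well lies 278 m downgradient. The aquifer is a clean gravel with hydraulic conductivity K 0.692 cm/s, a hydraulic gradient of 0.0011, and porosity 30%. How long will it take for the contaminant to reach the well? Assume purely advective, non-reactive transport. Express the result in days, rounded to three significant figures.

K = 0.692 cm/s × 864 = 597.9 m/d
Darcy flux q = K·i = 597.9 × 0.0011 = 0.6577 m/d
v = Ki/n = 597.9·0.0011/0.30 = 2.192 m/d
t = L / v = 278 / 2.192 = 126.8 d

127 days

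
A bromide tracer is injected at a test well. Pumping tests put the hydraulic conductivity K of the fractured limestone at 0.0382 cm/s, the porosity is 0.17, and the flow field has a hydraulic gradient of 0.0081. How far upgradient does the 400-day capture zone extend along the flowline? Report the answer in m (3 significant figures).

K = 0.0382 cm/s × 864 = 33.00 m/d
Specific discharge q = 33.00 × 0.0081 = 0.2673 m/d
v = Ki/n = 33.00·0.0081/0.17 = 1.573 m/d
L = v × T = 1.573 × 400 = 629.0 m

629 m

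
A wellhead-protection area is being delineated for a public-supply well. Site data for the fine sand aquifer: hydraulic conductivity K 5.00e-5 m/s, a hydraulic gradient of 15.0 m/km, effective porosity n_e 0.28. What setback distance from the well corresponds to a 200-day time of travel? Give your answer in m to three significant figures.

46.3 m

K = 5.00e-5 m/s × 86400 s/d = 4.320 m/d
Darcy flux q = K·i = 4.320 × 0.015 = 0.06480 m/d
Average linear velocity = 0.06480 / 0.28 = 0.2314 m/d
L = v × T = 0.2314 × 200 = 46.29 m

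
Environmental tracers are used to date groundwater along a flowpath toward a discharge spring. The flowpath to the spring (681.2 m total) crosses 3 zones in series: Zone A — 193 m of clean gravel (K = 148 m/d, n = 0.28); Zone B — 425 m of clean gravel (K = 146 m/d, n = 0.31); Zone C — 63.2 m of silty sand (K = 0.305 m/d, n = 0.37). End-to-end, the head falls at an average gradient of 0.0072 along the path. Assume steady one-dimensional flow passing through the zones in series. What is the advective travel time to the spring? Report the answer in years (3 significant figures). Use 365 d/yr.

24.7 years

Steady 1-D flow in series ⇒ the Darcy flux q is identical in every zone and the zone head losses add (resistances L/K in series).
Σ(L/K) = 193/148 + 425/146 + 63.2/0.305 = 1.304 + 2.911 + 207.2 = 211.4 d
K_eq = L_total / Σ(L/K) = 681.2 / 211.4 = 3.222 m/d
q = K_eq · i = 3.222 × 0.0072 = 0.02320 m/d (same in every zone)
Zone A: v = q/n = 0.02320/0.28 = 0.08285 m/d → t_A = 193/0.08285 = 2330 d
Zone B: v = q/n = 0.02320/0.31 = 0.07483 m/d → t_B = 425/0.07483 = 5679 d
Zone C: v = q/n = 0.02320/0.37 = 0.06270 m/d → t_C = 63.2/0.06270 = 1008 d
Total t = 2330 + 5679 + 1008 = 9017 d
   = 9017 / 365 = 24.7 yr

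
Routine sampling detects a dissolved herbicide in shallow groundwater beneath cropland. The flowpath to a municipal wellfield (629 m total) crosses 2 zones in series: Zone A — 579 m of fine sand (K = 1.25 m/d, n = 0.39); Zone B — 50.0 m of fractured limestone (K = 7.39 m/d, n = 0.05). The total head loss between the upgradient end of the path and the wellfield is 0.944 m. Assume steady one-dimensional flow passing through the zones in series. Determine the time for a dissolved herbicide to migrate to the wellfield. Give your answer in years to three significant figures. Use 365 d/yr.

311 years

Continuity: the same q passes through each zone, so ΔH = q·Σ(L_j/K_j) — the zones act as resistances in series.
Σ(L/K) = 579/1.25 + 50.0/7.39 = 463.2 + 6.766 = 470.0 d
q = ΔH / Σ(L/K) = 0.944 / 470.0 = 0.002009 m/d (same in every zone)
Zone A: v = q/n = 0.002009/0.39 = 0.005150 m/d → t_A = 579/0.005150 = 112400 d
Zone B: v = q/n = 0.002009/0.05 = 0.04017 m/d → t_B = 50.0/0.04017 = 1245 d
Total t = 112400 + 1245 = 113700 d
   = 113700 / 365 = 311 yr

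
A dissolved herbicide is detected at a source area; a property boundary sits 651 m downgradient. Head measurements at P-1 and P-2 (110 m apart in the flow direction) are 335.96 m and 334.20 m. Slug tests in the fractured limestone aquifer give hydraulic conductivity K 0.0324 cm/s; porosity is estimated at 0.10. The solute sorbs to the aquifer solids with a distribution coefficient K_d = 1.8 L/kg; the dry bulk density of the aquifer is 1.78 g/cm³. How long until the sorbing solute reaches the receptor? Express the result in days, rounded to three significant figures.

Hydraulic gradient i = (335.96 − 334.20) / 110 = 1.76 / 110 = 0.01600
K = 0.0324 cm/s × 864 = 27.99 m/d
Darcy flux q = K·i = 27.99 × 0.01600 = 0.4479 m/d
v_s = q/n_e = 0.4479/0.10 = 4.479 m/d
Retardation R = 1 + ρ_b·K_d/n = 1 + 1.78×1.8/0.10 = 33.04
Contaminant velocity v_c = v/R = 4.479/33.04 = 0.1356 m/d
t = L/v_c = 651/0.1356 = 4802 d

4800 days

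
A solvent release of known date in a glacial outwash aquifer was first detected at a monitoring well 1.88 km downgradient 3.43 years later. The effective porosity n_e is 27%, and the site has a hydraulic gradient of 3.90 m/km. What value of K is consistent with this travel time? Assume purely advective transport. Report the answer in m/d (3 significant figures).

104 m/d

t = 3.43 years = 1252 d
L = 1.88 km = 1880 m
v = L / t = 1880 / 1252 = 1.502 m/d
K = v · n / i = 1.502 × 0.27 / 0.0039 = 104 m/d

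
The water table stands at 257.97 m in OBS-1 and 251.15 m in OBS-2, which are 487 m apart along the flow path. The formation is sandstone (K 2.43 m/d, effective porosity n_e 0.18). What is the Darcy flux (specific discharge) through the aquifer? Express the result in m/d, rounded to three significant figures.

Hydraulic gradient i = (257.97 − 251.15) / 487 = 6.82 / 487 = 0.01400
Specific discharge q = 2.43 × 0.01400 = 0.03403 m/d

0.0340 m/d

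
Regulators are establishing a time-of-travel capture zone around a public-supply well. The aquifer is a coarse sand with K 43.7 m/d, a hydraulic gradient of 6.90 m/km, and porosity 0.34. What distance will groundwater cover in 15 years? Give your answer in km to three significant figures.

4.86 km

Darcy flux q = K·i = 43.7 × 0.0069 = 0.3015 m/d
Seepage velocity v = q / n = 0.3015 / 0.34 = 0.8869 m/d
T = 15 yr × 365 = 5475 d
L = v × T = 0.8869 × 5475 = 4856 m
   = 4.86 km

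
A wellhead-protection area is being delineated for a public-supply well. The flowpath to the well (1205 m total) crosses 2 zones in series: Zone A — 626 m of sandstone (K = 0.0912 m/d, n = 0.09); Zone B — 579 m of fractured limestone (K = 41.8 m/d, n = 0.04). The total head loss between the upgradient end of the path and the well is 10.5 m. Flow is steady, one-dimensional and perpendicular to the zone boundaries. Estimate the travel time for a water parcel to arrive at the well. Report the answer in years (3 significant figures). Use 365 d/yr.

143 years

Steady 1-D flow in series ⇒ the Darcy flux q is identical in every zone and the zone head losses add (resistances L/K in series).
Σ(L/K) = 626/0.0912 + 579/41.8 = 6864 + 13.85 = 6878 d
q = ΔH / Σ(L/K) = 10.5 / 6878 = 0.001527 m/d (same in every zone)
Zone A: v = q/n = 0.001527/0.09 = 0.01696 m/d → t_A = 626/0.01696 = 36900 d
Zone B: v = q/n = 0.001527/0.04 = 0.03817 m/d → t_B = 579/0.03817 = 15170 d
Total t = 36900 + 15170 = 52080 d
   = 52080 / 365 = 143 yr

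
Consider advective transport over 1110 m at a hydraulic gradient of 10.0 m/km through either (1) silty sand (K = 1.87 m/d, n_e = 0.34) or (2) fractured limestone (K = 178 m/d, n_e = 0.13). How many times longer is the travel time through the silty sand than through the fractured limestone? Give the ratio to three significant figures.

Unit 1 (silty sand): v = 1.87×0.010/0.34 = 0.05500 m/d, t = 1110/0.05500 = 20180 d
Unit 2 (fractured limestone): v = 178×0.010/0.13 = 13.69 m/d, t = 1110/13.69 = 81.07 d
t(silty sand) / t(fractured limestone) = 20180/81.07 = 249

249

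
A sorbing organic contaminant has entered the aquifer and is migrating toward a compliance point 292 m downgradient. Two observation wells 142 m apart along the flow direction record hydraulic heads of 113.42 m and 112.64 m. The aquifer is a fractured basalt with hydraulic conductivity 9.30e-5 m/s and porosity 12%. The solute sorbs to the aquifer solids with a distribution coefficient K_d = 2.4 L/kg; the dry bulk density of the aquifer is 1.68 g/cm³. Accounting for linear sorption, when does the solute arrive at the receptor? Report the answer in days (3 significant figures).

Hydraulic gradient i = (113.42 − 112.64) / 142 = 0.78 / 142 = 0.005493
K = 9.30e-5 m/s × 86400 s/d = 8.035 m/d
Darcy flux q = K·i = 8.035 × 0.005493 = 0.04414 m/d
Average linear velocity = 0.04414 / 0.12 = 0.3678 m/d
Retardation R = 1 + ρ_b·K_d/n = 1 + 1.68×2.4/0.12 = 34.60
Contaminant velocity v_c = v/R = 0.3678/34.60 = 0.01063 m/d
t = L/v_c = 292/0.01063 = 27470 d

27500 days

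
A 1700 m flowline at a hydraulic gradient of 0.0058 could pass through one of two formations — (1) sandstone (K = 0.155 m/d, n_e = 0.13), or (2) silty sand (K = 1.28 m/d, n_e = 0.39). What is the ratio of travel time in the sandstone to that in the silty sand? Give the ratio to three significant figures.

Unit 1 (sandstone): v = 0.155×0.0058/0.13 = 0.006915 m/d, t = 1700/0.006915 = 245800 d
Unit 2 (silty sand): v = 1.28×0.0058/0.39 = 0.01904 m/d, t = 1700/0.01904 = 89300 d
t(sandstone) / t(silty sand) = 245800/89300 = 2.75

2.75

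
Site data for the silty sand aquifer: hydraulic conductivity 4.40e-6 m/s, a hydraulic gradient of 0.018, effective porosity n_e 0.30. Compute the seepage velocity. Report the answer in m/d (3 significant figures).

0.0228 m/d

K = 4.40e-6 m/s × 86400 s/d = 0.3802 m/d
q = Ki = 0.3802 × 0.018 = 0.006843 m/d
Seepage velocity v = q / n = 0.006843 / 0.30 = 0.02281 m/d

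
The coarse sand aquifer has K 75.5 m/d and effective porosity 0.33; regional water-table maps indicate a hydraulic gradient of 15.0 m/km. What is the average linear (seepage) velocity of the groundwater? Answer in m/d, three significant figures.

3.43 m/d

Darcy flux q = K·i = 75.5 × 0.015 = 1.133 m/d
v = Ki/n = 75.5·0.015/0.33 = 3.432 m/d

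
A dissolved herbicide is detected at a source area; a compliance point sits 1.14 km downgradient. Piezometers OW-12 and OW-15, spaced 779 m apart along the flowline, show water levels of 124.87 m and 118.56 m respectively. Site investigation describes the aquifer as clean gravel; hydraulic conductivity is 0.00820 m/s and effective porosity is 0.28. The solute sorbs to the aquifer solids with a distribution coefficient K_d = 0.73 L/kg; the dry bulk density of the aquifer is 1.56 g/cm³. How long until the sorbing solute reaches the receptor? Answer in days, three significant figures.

Hydraulic gradient i = (124.87 − 118.56) / 779 = 6.31 / 779 = 0.008100
K = 0.00820 m/s × 86400 s/d = 708.5 m/d
Specific discharge q = 708.5 × 0.008100 = 5.739 m/d
Average linear velocity = 5.739 / 0.28 = 20.50 m/d
Retardation R = 1 + ρ_b·K_d/n = 1 + 1.56×0.73/0.28 = 5.067
Contaminant velocity v_c = v/R = 20.50/5.067 = 4.045 m/d
L = 1.14 km = 1140 m
t = L/v_c = 1140/4.045 = 281.8 d

282 days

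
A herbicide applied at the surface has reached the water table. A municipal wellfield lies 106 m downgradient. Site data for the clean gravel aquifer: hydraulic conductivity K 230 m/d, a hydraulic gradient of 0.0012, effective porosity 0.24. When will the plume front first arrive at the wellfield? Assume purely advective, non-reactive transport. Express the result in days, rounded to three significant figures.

92.2 days

q = Ki = 230 × 0.0012 = 0.2760 m/d
Average linear velocity = 0.2760 / 0.24 = 1.150 m/d
t = L / v = 106 / 1.150 = 92.17 d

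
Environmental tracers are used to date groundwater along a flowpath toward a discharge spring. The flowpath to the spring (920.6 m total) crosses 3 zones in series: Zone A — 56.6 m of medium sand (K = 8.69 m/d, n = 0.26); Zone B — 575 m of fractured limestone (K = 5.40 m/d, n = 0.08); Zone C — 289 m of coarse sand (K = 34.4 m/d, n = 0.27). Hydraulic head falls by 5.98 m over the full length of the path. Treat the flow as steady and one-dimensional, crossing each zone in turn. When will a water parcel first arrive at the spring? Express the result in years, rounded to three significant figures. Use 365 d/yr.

7.72 years

Continuity: the same q passes through each zone, so ΔH = q·Σ(L_j/K_j) — the zones act as resistances in series.
Σ(L/K) = 56.6/8.69 + 575/5.40 + 289/34.4 = 6.513 + 106.5 + 8.401 = 121.4 d
q = ΔH / Σ(L/K) = 5.98 / 121.4 = 0.04926 m/d (same in every zone)
Zone A: v = q/n = 0.04926/0.26 = 0.1895 m/d → t_A = 56.6/0.1895 = 298.7 d
Zone B: v = q/n = 0.04926/0.08 = 0.6158 m/d → t_B = 575/0.6158 = 933.8 d
Zone C: v = q/n = 0.04926/0.27 = 0.1824 m/d → t_C = 289/0.1824 = 1584 d
Total t = 298.7 + 933.8 + 1584 = 2817 d
   = 2817 / 365 = 7.72 yr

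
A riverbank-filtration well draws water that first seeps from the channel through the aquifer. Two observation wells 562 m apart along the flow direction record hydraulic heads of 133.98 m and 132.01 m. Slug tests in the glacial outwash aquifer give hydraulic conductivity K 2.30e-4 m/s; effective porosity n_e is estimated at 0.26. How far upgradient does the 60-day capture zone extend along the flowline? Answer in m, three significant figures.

16.1 m

Hydraulic gradient i = (133.98 − 132.01) / 562 = 1.97 / 562 = 0.003505
K = 2.30e-4 m/s × 86400 s/d = 19.87 m/d
Specific discharge q = 19.87 × 0.003505 = 0.06966 m/d
Average linear velocity = 0.06966 / 0.26 = 0.2679 m/d
L = v × T = 0.2679 × 60 = 16.07 m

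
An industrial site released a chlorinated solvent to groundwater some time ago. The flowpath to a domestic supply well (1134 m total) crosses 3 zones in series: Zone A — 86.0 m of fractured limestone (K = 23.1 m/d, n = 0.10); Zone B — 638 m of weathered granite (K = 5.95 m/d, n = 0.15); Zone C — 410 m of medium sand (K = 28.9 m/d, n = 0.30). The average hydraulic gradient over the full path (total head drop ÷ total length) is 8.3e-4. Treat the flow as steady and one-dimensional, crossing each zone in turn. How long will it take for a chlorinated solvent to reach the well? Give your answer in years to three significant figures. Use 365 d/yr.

Steady 1-D flow in series ⇒ the Darcy flux q is identical in every zone and the zone head losses add (resistances L/K in series).
Σ(L/K) = 86.0/23.1 + 638/5.95 + 410/28.9 = 3.723 + 107.2 + 14.19 = 125.1 d
K_eq = L_total / Σ(L/K) = 1134 / 125.1 = 9.062 m/d
q = K_eq · i = 9.062 × 8.3e-4 = 0.007522 m/d (same in every zone)
Zone A: v = q/n = 0.007522/0.10 = 0.07522 m/d → t_A = 86.0/0.07522 = 1143 d
Zone B: v = q/n = 0.007522/0.15 = 0.05014 m/d → t_B = 638/0.05014 = 12720 d
Zone C: v = q/n = 0.007522/0.30 = 0.02507 m/d → t_C = 410/0.02507 = 16350 d
Total t = 1143 + 12720 + 16350 = 30220 d
   = 30220 / 365 = 82.8 yr

82.8 years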